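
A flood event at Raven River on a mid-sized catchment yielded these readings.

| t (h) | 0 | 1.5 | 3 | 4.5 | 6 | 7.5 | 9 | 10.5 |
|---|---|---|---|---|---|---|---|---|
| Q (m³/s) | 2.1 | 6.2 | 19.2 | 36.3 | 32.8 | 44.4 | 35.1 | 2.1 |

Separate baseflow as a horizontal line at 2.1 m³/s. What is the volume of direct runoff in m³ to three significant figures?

Direct-runoff ordinates (Q − Q_b): 0.0, 4.1, 17.1, 34.2, 30.7, 42.3, 33.0, 0.0 m³/s.
ΣQ_DR = 161.4 m³/s.
With Δt = 1.5 h = 5400 s, V = ΣQ_DR · Δt = 161.4 × 5400 = 8.72 × 10^5 m³.

V ≈ 8.72 × 10^5 m³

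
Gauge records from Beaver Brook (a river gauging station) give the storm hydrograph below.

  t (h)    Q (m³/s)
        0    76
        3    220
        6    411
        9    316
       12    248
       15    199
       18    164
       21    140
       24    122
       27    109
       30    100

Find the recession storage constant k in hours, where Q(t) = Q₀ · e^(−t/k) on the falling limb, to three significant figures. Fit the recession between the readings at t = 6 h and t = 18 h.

On the falling limb, Q drops from 411 to 164 m³/s between t = 6 h and t = 18 h (Δt = 12 h).
k = −Δt / ln(Q₂/Q₁) = −12 / ln(164/411) = 13.1 h.

k ≈ 13.1 h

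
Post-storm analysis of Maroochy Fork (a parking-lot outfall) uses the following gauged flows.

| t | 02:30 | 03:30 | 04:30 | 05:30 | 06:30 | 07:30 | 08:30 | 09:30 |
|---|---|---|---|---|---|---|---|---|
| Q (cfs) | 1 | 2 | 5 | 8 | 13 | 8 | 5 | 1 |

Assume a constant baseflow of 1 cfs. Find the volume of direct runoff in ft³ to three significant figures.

Direct-runoff ordinates (Q − Q_b): 0.0, 1.0, 4.0, 7.0, 12.0, 7.0, 4.0, 0.0 cfs.
ΣQ_DR = 35.00 cfs.
With Δt = 1 h = 3600 s, V = ΣQ_DR · Δt = 35.00 × 3600 = 1.26 × 10^5 ft³.

V ≈ 1.26 × 10^5 ft³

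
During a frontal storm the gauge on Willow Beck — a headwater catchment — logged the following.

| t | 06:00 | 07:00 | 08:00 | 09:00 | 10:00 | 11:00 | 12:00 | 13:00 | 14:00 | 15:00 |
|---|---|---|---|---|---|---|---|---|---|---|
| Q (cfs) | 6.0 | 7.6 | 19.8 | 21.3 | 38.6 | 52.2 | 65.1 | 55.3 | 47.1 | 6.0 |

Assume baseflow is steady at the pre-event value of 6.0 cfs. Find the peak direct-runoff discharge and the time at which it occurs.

Q_p = 59.1 cfs at t = 12:00

Subtracting baseflow gives direct-runoff ordinates: 0.0, 1.6, 13.8, 15.3, 32.6, 46.2, 59.1, 49.3, 41.1, 0.0 cfs.
The maximum is 59.1 cfs, occurring at the reading for t = 12:00.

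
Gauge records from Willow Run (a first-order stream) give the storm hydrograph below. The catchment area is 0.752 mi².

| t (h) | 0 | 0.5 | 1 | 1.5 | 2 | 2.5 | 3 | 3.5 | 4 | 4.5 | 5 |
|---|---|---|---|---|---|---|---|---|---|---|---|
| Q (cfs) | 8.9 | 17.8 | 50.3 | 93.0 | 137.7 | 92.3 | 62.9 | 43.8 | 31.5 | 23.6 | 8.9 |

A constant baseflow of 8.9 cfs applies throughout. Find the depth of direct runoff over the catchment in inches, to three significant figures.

d ≈ 0.487 in

Direct runoff: 0.0, 8.9, 41.4, 84.1, 128.8, 83.4, 54.0, 34.9, 22.6, 14.7, 0.0 cfs; ΣQ_DR = 472.8 cfs.
V = ΣQ_DR · Δt = 472.8 × 1800 s = 8.510 × 10^5 ft³.
Over A = 0.752 mi², depth = V / A = 0.487 in.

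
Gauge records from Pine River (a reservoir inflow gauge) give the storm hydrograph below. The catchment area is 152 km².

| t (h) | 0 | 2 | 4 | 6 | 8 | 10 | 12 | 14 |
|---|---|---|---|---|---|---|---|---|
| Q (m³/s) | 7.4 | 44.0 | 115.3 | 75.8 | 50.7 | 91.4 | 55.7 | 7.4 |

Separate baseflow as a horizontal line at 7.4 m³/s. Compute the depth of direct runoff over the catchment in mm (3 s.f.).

Direct runoff: 0.0, 36.6, 107.9, 68.4, 43.3, 84.0, 48.3, 0.0 m³/s; ΣQ_DR = 388.5 m³/s.
V = ΣQ_DR · Δt = 388.5 × 7200 s = 2.797 × 10^6 m³.
Over A = 152 km², depth = V / A = 18.4 mm.

d ≈ 18.4 mm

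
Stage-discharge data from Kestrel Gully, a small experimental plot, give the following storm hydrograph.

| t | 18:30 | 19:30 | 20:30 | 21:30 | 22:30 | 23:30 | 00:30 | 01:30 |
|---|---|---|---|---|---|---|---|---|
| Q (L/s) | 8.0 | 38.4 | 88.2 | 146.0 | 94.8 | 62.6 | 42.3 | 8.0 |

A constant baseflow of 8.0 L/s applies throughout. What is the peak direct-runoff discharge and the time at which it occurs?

Subtracting baseflow gives direct-runoff ordinates: 0.0, 30.4, 80.2, 138.0, 86.8, 54.6, 34.3, 0.0 L/s.
The maximum is 138.0 L/s, occurring at the reading for t = 21:30.

Q_p = 138.0 L/s at t = 21:30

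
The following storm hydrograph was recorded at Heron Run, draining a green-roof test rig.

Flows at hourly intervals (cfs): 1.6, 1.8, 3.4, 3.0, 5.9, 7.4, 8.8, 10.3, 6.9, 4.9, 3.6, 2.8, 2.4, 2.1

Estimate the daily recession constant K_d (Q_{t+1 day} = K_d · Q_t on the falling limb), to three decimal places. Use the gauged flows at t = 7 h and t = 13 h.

Between t = 7 h and t = 13 h the flow falls from 10.3 to 2.1 cfs over 6×1 h = 6 h.
Per-interval ratio K = (2.1/10.3)^(1/6) = 0.7672; K_d = K^(24/1) = 0.002.

K_d ≈ 0.002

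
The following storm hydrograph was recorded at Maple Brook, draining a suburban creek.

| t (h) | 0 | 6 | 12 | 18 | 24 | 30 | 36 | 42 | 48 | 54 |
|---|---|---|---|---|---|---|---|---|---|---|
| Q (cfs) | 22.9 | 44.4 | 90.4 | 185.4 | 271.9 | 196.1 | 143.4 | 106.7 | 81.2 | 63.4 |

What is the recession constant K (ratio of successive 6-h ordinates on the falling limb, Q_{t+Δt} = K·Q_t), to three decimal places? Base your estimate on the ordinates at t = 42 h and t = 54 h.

K ≈ 0.771

Using the recession-limb readings at t = 42 h and t = 54 h: Q falls from 106.7 to 63.4 cfs over 2 intervals.
K = (Q₂/Q₁)^(1/2) = (63.4/106.7)^(1/2) = 0.771.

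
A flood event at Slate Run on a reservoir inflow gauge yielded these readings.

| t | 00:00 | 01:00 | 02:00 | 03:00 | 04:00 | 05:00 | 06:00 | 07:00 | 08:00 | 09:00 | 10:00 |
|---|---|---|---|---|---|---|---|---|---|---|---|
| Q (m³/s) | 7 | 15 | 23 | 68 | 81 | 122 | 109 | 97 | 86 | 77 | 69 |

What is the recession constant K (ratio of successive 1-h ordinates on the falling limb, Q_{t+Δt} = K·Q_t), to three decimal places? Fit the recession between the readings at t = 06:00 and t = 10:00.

K ≈ 0.892

Using the recession-limb readings at t = 06:00 and t = 10:00: Q falls from 109 to 69 m³/s over 4 intervals.
K = (Q₂/Q₁)^(1/4) = (69/109)^(1/4) = 0.892.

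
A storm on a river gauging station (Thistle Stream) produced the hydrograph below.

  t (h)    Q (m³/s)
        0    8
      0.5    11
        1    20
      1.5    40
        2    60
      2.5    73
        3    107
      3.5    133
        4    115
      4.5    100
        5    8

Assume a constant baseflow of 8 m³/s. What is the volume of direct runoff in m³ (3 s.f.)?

V ≈ 1.06 × 10^6 m³

Direct-runoff ordinates (Q − Q_b): 0.0, 3.0, 12.0, 32.0, 52.0, 65.0, 99.0, 125.0, 107.0, 92.0, 0.0 m³/s.
ΣQ_DR = 587.0 m³/s.
With Δt = 0.5 h = 1800 s, V = ΣQ_DR · Δt = 587.0 × 1800 = 1.06 × 10^6 m³.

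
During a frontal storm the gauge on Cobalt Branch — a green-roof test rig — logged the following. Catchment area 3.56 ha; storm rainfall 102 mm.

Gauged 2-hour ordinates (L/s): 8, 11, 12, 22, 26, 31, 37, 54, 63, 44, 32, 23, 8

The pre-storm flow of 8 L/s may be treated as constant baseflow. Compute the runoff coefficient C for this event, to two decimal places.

ΣQ_DR = 267.0 L/s; V = ΣQ_DR·Δt = 1.922 × 10^6 L.
Runoff depth d = V / A = 54.00 mm.
C = d / P = 54.00 / 102 = 0.53.

C ≈ 0.53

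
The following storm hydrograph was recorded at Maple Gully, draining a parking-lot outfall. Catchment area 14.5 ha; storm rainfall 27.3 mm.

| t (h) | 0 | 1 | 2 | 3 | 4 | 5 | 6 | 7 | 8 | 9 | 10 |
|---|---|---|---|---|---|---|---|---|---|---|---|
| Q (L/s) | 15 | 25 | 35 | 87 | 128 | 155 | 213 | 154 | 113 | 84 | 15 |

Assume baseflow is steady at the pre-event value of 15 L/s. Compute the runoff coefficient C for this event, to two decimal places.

C ≈ 0.78

ΣQ_DR = 859.0 L/s; V = ΣQ_DR·Δt = 3.092 × 10^6 L.
Runoff depth d = V / A = 21.33 mm.
C = d / P = 21.33 / 27.3 = 0.78.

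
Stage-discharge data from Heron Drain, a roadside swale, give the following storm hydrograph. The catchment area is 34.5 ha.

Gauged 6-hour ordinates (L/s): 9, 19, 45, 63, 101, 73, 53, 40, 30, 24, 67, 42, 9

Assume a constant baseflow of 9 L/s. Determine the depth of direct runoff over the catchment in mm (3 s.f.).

d ≈ 28.7 mm

Direct runoff: 0.0, 10.0, 36.0, 54.0, 92.0, 64.0, 44.0, 31.0, 21.0, 15.0, 58.0, 33.0, 0.0 L/s; ΣQ_DR = 458.0 L/s.
V = ΣQ_DR · Δt = 458.0 × 21600 s = 9.893 × 10^6 L.
Over A = 34.5 ha, depth = V / A = 28.7 mm.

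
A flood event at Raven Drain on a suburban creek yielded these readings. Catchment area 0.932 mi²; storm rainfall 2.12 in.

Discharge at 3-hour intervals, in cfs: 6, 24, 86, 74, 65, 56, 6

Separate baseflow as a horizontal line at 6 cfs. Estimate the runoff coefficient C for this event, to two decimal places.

ΣQ_DR = 275.0 cfs; V = ΣQ_DR·Δt = 2.970 × 10^6 ft³.
Runoff depth d = V / A = 1.372 in.
C = d / P = 1.372 / 2.12 = 0.65.

C ≈ 0.65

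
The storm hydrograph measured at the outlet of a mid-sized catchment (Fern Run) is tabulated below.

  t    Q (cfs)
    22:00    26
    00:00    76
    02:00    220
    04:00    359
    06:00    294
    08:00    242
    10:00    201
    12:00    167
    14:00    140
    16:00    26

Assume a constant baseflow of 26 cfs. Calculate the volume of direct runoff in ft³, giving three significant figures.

V ≈ 1.07 × 10^7 ft³

Direct-runoff ordinates (Q − Q_b): 0.0, 50.0, 194.0, 333.0, 268.0, 216.0, 175.0, 141.0, 114.0, 0.0 cfs.
ΣQ_DR = 1491 cfs.
With Δt = 2 h = 7200 s, V = ΣQ_DR · Δt = 1491 × 7200 = 1.07 × 10^7 ft³.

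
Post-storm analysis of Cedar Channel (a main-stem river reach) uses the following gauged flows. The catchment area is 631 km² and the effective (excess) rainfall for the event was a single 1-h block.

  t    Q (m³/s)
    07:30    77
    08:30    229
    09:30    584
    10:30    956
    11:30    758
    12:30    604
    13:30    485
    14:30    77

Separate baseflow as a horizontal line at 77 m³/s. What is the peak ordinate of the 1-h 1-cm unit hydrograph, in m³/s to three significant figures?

U_p ≈ 488 m³/s

Direct runoff: 0.0, 152.0, 507.0, 879.0, 681.0, 527.0, 408.0, 0.0 m³/s; ΣQ_DR = 3154 m³/s, peak = 879.0 m³/s.
Runoff depth d = ΣQ_DR·Δt / A = 3154 × 3600 / (631 km²) = 17.99 mm.
The 1-cm UH is the DRH scaled by (10 mm)/d, so U_p = 879.0 × 10/17.99 = 488 m³/s.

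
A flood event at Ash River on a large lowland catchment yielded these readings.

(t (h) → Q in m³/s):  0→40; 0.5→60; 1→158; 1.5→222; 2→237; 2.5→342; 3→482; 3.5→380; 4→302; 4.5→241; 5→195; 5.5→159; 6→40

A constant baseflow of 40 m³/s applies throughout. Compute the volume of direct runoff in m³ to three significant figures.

V ≈ 4.21 × 10^6 m³

Direct-runoff ordinates (Q − Q_b): 0.0, 20.0, 118.0, 182.0, 197.0, 302.0, 442.0, 340.0, 262.0, 201.0, 155.0, 119.0, 0.0 m³/s.
ΣQ_DR = 2338 m³/s.
With Δt = 0.5 h = 1800 s, V = ΣQ_DR · Δt = 2338 × 1800 = 4.21 × 10^6 m³.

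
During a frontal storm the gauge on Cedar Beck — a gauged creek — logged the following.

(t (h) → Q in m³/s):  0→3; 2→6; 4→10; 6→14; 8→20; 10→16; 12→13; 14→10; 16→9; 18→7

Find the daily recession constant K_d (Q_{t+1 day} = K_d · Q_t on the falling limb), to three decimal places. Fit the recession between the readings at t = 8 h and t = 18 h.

Between t = 8 h and t = 18 h the flow falls from 20 to 7 m³/s over 5×2 h = 10 h.
Per-interval ratio K = (7/20)^(1/5) = 0.8106; K_d = K^(24/2) = 0.080.

K_d ≈ 0.080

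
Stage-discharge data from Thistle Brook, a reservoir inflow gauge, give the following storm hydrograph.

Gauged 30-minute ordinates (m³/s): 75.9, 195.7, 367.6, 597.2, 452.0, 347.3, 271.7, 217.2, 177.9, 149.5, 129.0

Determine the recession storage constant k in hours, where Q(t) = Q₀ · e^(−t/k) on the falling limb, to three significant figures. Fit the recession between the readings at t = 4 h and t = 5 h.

On the falling limb, Q drops from 177.9 to 129.0 m³/s between t = 4 h and t = 5 h (Δt = 1 h).
k = −Δt / ln(Q₂/Q₁) = −1 / ln(129.0/177.9) = 3.11 h.

k ≈ 3.11 h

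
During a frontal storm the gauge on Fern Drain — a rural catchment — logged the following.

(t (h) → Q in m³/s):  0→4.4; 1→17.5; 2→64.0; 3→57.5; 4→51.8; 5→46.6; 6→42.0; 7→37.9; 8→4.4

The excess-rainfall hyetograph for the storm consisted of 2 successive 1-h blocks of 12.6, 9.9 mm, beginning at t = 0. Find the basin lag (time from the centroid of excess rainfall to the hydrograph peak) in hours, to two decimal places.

t_L ≈ 1.06 h

Centroid of excess rainfall: t_c = Σ P_i·t̄_i / ΣP_i = 0.9400 h (block centres at 0.5, 1.5 h).
Hydrograph peak occurs at t = 2 h, so basin lag t_L = 2 − 0.9400 = 1.06 h.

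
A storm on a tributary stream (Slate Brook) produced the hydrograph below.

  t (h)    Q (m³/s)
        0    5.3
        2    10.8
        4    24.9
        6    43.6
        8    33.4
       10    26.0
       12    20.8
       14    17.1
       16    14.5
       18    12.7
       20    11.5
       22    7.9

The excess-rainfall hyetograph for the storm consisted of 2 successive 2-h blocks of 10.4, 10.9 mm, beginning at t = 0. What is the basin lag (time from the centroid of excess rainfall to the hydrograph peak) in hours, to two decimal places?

t_L ≈ 3.98 h

Centroid of excess rainfall: t_c = Σ P_i·t̄_i / ΣP_i = 2.0235 h (block centres at 1, 3 h).
Hydrograph peak occurs at t = 6 h, so basin lag t_L = 6 − 2.0235 = 3.98 h.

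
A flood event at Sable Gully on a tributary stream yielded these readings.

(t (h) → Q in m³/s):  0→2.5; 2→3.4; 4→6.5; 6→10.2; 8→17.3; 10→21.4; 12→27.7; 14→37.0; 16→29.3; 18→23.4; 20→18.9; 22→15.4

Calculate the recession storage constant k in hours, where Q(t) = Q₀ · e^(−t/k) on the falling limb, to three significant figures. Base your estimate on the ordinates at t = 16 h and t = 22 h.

On the falling limb, Q drops from 29.3 to 15.4 m³/s between t = 16 h and t = 22 h (Δt = 6 h).
k = −Δt / ln(Q₂/Q₁) = −6 / ln(15.4/29.3) = 9.33 h.

k ≈ 9.33 h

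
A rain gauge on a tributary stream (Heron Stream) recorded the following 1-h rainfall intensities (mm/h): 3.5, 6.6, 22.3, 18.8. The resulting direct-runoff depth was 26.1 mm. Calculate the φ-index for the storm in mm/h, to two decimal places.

φ ≈ 7.50 mm/h

Only the 2 blocks with intensity above φ contribute runoff: 22.3, 18.8 mm/h.
Σ(I−φ)·Δt = d  ⇒  (22.3+18.8 − 2φ)·1 = 26.1
φ = (41.10 − 26.1/1) / 2 = 7.50 mm/h.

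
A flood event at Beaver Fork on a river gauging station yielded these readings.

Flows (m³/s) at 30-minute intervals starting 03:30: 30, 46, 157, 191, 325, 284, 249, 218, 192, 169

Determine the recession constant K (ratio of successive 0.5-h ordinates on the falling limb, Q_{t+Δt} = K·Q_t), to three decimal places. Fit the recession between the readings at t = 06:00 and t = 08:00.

Using the recession-limb readings at t = 06:00 and t = 08:00: Q falls from 284 to 169 m³/s over 4 intervals.
K = (Q₂/Q₁)^(1/4) = (169/284)^(1/4) = 0.878.

K ≈ 0.878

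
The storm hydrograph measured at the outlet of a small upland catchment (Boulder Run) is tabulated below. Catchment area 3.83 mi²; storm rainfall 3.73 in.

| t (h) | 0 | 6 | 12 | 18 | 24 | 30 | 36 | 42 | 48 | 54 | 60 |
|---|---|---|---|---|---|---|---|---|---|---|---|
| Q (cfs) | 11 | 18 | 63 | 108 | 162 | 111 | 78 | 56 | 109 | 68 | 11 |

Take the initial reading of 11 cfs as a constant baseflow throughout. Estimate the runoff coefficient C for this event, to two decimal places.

C ≈ 0.44

ΣQ_DR = 674.0 cfs; V = ΣQ_DR·Δt = 1.456 × 10^7 ft³.
Runoff depth d = V / A = 1.636 in.
C = d / P = 1.636 / 3.73 = 0.44.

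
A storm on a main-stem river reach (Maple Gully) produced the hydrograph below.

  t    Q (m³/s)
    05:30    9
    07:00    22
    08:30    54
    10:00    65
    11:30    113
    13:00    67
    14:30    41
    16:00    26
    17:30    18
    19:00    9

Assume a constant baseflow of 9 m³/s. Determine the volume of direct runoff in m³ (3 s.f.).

V ≈ 1.80 × 10^6 m³

Direct-runoff ordinates (Q − Q_b): 0.0, 13.0, 45.0, 56.0, 104.0, 58.0, 32.0, 17.0, 9.0, 0.0 m³/s.
ΣQ_DR = 334.0 m³/s.
With Δt = 1.5 h = 5400 s, V = ΣQ_DR · Δt = 334.0 × 5400 = 1.80 × 10^6 m³.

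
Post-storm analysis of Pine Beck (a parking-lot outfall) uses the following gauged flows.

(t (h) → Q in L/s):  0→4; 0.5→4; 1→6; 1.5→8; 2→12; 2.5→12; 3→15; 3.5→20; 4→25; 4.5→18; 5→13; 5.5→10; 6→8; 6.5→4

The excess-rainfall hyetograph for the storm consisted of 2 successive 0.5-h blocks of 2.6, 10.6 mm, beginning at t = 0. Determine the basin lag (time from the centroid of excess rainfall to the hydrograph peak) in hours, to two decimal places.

t_L ≈ 3.35 h

Centroid of excess rainfall: t_c = Σ P_i·t̄_i / ΣP_i = 0.6515 h (block centres at 0.25, 0.75 h).
Hydrograph peak occurs at t = 4 h, so basin lag t_L = 4 − 0.6515 = 3.35 h.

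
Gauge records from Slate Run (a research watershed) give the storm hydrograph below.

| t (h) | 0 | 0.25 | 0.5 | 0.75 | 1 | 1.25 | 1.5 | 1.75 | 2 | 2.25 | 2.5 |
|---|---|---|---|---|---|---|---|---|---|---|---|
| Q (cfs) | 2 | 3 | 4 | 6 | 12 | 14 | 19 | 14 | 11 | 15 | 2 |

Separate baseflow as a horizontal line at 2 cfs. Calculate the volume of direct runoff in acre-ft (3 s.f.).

V ≈ 1.65 acre-ft

Direct-runoff ordinates (Q − Q_b): 0.0, 1.0, 2.0, 4.0, 10.0, 12.0, 17.0, 12.0, 9.0, 13.0, 0.0 cfs.
ΣQ_DR = 80.00 cfs.
With Δt = 0.25 h = 900 s, V = ΣQ_DR · Δt = 80.00 × 900 = 72000 ft³ = 1.65 acre-ft.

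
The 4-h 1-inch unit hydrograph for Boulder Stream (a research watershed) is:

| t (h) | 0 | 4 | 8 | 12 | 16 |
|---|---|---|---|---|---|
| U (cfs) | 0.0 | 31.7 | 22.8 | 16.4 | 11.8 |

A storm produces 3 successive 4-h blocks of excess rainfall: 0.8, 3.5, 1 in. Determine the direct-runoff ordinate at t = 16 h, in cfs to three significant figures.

Q ≈ 89.6 cfs

By discrete convolution, Q_j = Σ (P_i / 1 in) · U_{j−i}.
At t = 16 h (j=4): Q = (0.8/1)·11.8 + (3.5/1)·16.4 + (1/1)·22.8 = 89.6 cfs.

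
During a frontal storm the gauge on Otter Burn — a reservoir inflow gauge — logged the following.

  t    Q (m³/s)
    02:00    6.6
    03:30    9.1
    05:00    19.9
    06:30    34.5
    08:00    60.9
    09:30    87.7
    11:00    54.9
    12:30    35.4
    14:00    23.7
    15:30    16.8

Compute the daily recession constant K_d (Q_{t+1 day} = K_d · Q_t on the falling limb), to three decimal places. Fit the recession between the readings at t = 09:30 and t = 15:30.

Between t = 09:30 and t = 15:30 the flow falls from 87.7 to 16.8 m³/s over 4×1.5 h = 6 h.
Per-interval ratio K = (16.8/87.7)^(1/4) = 0.6616; K_d = K^(24/1.5) = 0.001.

K_d ≈ 0.001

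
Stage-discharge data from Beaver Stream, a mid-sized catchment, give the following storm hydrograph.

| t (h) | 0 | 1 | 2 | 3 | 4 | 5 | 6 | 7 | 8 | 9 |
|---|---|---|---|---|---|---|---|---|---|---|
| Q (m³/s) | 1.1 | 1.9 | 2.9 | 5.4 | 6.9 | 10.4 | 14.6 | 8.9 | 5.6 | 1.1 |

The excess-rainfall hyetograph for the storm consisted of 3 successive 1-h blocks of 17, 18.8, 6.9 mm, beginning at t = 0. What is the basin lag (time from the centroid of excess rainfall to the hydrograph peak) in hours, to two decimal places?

t_L ≈ 4.74 h

Centroid of excess rainfall: t_c = Σ P_i·t̄_i / ΣP_i = 1.2635 h (block centres at 0.5, 1.5, 2.5 h).
Hydrograph peak occurs at t = 6 h, so basin lag t_L = 6 − 1.2635 = 4.74 h.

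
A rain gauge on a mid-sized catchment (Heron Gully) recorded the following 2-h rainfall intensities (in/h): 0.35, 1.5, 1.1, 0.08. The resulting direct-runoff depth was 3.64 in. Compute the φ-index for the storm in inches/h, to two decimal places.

Only the 2 blocks with intensity above φ contribute runoff: 1.5, 1.1 in/h.
Σ(I−φ)·Δt = d  ⇒  (1.5+1.1 − 2φ)·2 = 3.64
φ = (2.600 − 3.64/2) / 2 = 0.39 in/h.

φ ≈ 0.39 in/h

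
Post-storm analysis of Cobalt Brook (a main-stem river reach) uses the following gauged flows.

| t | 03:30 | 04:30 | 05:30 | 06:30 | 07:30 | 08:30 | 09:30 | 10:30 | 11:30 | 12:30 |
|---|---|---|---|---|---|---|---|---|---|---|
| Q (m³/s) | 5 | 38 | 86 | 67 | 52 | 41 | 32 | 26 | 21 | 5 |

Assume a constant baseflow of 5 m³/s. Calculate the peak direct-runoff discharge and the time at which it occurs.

Subtracting baseflow gives direct-runoff ordinates: 0.0, 33.0, 81.0, 62.0, 47.0, 36.0, 27.0, 21.0, 16.0, 0.0 m³/s.
The maximum is 81.0 m³/s, occurring at the reading for t = 05:30.

Q_p = 81.0 m³/s at t = 05:30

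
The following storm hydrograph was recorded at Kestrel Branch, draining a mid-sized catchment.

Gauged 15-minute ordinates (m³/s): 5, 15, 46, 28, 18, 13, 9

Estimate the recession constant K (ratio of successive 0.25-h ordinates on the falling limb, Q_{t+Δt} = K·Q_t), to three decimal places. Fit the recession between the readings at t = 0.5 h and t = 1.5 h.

K ≈ 0.665

Using the recession-limb readings at t = 0.5 h and t = 1.5 h: Q falls from 46 to 9 m³/s over 4 intervals.
K = (Q₂/Q₁)^(1/4) = (9/46)^(1/4) = 0.665.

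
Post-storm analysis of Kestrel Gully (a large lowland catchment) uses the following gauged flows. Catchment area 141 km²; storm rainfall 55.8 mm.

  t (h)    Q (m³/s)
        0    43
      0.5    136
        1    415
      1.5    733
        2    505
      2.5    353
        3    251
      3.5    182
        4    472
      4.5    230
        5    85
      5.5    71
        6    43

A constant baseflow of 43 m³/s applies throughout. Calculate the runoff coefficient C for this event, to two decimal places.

ΣQ_DR = 2960 m³/s; V = ΣQ_DR·Δt = 5.328 × 10^6 m³.
Runoff depth d = V / A = 37.79 mm.
C = d / P = 37.79 / 55.8 = 0.68.

C ≈ 0.68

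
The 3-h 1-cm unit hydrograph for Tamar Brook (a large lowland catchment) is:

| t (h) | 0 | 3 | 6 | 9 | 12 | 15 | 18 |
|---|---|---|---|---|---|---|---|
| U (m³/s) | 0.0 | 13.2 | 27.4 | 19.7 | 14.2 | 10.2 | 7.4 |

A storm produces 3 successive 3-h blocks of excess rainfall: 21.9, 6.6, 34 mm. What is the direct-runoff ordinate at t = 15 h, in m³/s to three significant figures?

Q ≈ 98.7 m³/s

By discrete convolution, Q_j = Σ (P_i / 10 mm) · U_{j−i}.
At t = 15 h (j=5): Q = (21.9/10)·10.2 + (6.6/10)·14.2 + (34/10)·19.7 = 98.7 m³/s.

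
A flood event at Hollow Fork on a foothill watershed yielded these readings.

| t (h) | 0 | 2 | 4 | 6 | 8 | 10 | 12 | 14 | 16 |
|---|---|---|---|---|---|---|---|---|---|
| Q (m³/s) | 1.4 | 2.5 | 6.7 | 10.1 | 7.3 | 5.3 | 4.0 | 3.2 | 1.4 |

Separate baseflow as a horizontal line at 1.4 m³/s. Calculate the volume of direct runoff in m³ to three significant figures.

V ≈ 2.11 × 10^5 m³

Direct-runoff ordinates (Q − Q_b): 0.0, 1.1, 5.3, 8.7, 5.9, 3.9, 2.6, 1.8, 0.0 m³/s.
ΣQ_DR = 29.30 m³/s.
With Δt = 2 h = 7200 s, V = ΣQ_DR · Δt = 29.30 × 7200 = 2.11 × 10^5 m³.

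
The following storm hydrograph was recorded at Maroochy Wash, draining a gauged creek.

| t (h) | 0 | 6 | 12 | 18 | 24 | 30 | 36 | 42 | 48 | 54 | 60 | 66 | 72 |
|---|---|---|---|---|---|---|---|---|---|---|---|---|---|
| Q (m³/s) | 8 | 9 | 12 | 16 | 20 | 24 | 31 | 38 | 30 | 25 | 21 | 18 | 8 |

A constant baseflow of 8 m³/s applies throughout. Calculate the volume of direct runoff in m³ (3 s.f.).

Direct-runoff ordinates (Q − Q_b): 0.0, 1.0, 4.0, 8.0, 12.0, 16.0, 23.0, 30.0, 22.0, 17.0, 13.0, 10.0, 0.0 m³/s.
ΣQ_DR = 156.0 m³/s.
With Δt = 6 h = 21600 s, V = ΣQ_DR · Δt = 156.0 × 21600 = 3.37 × 10^6 m³.

V ≈ 3.37 × 10^6 m³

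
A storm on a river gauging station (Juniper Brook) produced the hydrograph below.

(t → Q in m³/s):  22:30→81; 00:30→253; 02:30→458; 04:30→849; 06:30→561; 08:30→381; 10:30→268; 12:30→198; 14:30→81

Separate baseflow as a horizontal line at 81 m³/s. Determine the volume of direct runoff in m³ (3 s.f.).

V ≈ 1.73 × 10^7 m³

Direct-runoff ordinates (Q − Q_b): 0.0, 172.0, 377.0, 768.0, 480.0, 300.0, 187.0, 117.0, 0.0 m³/s.
ΣQ_DR = 2401 m³/s.
With Δt = 2 h = 7200 s, V = ΣQ_DR · Δt = 2401 × 7200 = 1.73 × 10^7 m³.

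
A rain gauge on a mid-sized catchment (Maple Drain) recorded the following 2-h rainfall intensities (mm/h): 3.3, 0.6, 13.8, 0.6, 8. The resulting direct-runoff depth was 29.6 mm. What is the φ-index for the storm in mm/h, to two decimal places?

Only the 2 blocks with intensity above φ contribute runoff: 13.8, 8 mm/h.
Σ(I−φ)·Δt = d  ⇒  (13.8+8 − 2φ)·2 = 29.6
φ = (21.80 − 29.6/2) / 2 = 3.50 mm/h.

φ ≈ 3.50 mm/h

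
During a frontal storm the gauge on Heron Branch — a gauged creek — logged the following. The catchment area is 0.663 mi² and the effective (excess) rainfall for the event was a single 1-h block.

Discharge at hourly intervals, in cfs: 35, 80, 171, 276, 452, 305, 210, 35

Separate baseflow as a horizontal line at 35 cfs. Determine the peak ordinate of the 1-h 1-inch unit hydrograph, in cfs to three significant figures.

U_p ≈ 139 cfs

Direct runoff: 0.0, 45.0, 136.0, 241.0, 417.0, 270.0, 175.0, 0.0 cfs; ΣQ_DR = 1284 cfs, peak = 417.0 cfs.
Runoff depth d = ΣQ_DR·Δt / A = 1284 × 3600 / (0.663 mi²) = 3.001 in.
The 1-inch UH is the DRH scaled by (1 in)/d, so U_p = 417.0 × 1/3.001 = 139 cfs.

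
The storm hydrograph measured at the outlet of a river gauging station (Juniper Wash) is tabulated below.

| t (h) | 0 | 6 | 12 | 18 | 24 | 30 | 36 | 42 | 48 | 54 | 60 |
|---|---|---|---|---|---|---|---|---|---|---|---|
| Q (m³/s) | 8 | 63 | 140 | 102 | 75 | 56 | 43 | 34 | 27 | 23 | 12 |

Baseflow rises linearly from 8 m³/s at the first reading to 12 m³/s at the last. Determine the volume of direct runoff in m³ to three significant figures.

Direct-runoff ordinates (Q − Q_b): 0.00, 54.60, 131.20, 92.80, 65.40, 46.00, 32.60, 23.20, 15.80, 11.40, 0.00 m³/s.
ΣQ_DR = 473.0 m³/s.
With Δt = 6 h = 21600 s, V = ΣQ_DR · Δt = 473.0 × 21600 = 1.02 × 10^7 m³.

V ≈ 1.02 × 10^7 m³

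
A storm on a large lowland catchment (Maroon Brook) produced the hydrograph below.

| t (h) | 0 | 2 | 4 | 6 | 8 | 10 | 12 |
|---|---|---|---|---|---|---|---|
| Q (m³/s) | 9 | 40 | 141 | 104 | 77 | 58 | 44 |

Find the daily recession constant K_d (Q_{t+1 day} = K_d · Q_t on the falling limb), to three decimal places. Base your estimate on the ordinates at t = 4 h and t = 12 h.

Between t = 4 h and t = 12 h the flow falls from 141 to 44 m³/s over 4×2 h = 8 h.
Per-interval ratio K = (44/141)^(1/4) = 0.7474; K_d = K^(24/2) = 0.030.

K_d ≈ 0.030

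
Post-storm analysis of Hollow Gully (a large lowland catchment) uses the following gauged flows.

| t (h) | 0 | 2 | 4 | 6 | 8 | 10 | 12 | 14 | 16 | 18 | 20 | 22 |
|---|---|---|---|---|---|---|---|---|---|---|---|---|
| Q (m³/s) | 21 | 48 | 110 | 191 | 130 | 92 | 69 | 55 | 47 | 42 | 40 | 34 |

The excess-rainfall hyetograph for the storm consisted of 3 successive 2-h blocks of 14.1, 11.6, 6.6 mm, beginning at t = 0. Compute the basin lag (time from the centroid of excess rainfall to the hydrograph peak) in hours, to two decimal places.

Centroid of excess rainfall: t_c = Σ P_i·t̄_i / ΣP_i = 2.5356 h (block centres at 1, 3, 5 h).
Hydrograph peak occurs at t = 6 h, so basin lag t_L = 6 − 2.5356 = 3.46 h.

t_L ≈ 3.46 h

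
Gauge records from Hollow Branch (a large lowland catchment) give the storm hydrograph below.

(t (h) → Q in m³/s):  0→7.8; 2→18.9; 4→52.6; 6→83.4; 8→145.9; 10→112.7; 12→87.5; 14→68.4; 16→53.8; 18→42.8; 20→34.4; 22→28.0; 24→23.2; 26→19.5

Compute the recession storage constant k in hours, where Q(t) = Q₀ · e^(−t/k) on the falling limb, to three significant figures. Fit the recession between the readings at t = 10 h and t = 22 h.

On the falling limb, Q drops from 112.7 to 28.0 m³/s between t = 10 h and t = 22 h (Δt = 12 h).
k = −Δt / ln(Q₂/Q₁) = −12 / ln(28.0/112.7) = 8.62 h.

k ≈ 8.62 h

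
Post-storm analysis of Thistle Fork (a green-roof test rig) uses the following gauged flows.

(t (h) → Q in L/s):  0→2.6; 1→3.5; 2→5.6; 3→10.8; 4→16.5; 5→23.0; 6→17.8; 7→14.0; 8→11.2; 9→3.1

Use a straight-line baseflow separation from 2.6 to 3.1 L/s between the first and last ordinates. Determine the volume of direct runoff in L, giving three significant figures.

V ≈ 2.87 × 10^5 L

Direct-runoff ordinates (Q − Q_b): 0.00, 0.84, 2.89, 8.03, 13.68, 20.12, 14.87, 11.01, 8.16, 0.00 L/s.
ΣQ_DR = 79.60 L/s.
With Δt = 1 h = 3600 s, V = ΣQ_DR · Δt = 79.60 × 3600 = 2.87 × 10^5 L.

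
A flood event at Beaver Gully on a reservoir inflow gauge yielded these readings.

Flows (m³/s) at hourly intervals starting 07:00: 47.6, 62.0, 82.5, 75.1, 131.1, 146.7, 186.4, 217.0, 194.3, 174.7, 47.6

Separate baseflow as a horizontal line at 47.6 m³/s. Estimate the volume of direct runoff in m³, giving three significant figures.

Direct-runoff ordinates (Q − Q_b): 0.0, 14.4, 34.9, 27.5, 83.5, 99.1, 138.8, 169.4, 146.7, 127.1, 0.0 m³/s.
ΣQ_DR = 841.4 m³/s.
With Δt = 1 h = 3600 s, V = ΣQ_DR · Δt = 841.4 × 3600 = 3.03 × 10^6 m³.

V ≈ 3.03 × 10^6 m³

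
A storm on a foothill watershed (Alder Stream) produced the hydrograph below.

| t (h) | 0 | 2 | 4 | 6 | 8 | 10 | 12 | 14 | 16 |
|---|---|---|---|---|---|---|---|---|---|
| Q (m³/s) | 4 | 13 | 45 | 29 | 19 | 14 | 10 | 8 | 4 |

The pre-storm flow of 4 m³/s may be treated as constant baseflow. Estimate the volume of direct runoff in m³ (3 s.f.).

Direct-runoff ordinates (Q − Q_b): 0.0, 9.0, 41.0, 25.0, 15.0, 10.0, 6.0, 4.0, 0.0 m³/s.
ΣQ_DR = 110.0 m³/s.
With Δt = 2 h = 7200 s, V = ΣQ_DR · Δt = 110.0 × 7200 = 7.92 × 10^5 m³.

V ≈ 7.92 × 10^5 m³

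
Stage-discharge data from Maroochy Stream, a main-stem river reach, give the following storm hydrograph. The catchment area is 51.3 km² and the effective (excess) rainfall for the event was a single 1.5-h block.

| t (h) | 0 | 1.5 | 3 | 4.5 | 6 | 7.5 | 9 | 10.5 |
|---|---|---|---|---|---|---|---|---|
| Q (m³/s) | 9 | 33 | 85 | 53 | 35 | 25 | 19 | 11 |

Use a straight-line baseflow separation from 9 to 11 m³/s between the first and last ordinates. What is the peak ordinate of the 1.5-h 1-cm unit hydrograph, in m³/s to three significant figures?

Direct runoff: 0.00, 23.71, 75.43, 43.14, 24.86, 14.57, 8.29, 0.00 m³/s; ΣQ_DR = 190.0 m³/s, peak = 75.43 m³/s.
Runoff depth d = ΣQ_DR·Δt / A = 190.0 × 5400 / (51.3 km²) = 20.00 mm.
The 1-cm UH is the DRH scaled by (10 mm)/d, so U_p = 75.43 × 10/20.00 = 37.7 m³/s.

U_p ≈ 37.7 m³/s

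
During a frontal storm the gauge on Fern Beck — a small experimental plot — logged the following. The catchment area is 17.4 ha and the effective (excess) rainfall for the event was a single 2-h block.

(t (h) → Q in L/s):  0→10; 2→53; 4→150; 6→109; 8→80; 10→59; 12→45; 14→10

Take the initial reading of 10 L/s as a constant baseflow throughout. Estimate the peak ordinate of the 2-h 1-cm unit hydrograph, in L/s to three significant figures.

Direct runoff: 0.0, 43.0, 140.0, 99.0, 70.0, 49.0, 35.0, 0.0 L/s; ΣQ_DR = 436.0 L/s, peak = 140.0 L/s.
Runoff depth d = ΣQ_DR·Δt / A = 436.0 × 7200 / (17.4 ha) = 18.04 mm.
The 1-cm UH is the DRH scaled by (10 mm)/d, so U_p = 140.0 × 10/18.04 = 77.6 L/s.

U_p ≈ 77.6 L/s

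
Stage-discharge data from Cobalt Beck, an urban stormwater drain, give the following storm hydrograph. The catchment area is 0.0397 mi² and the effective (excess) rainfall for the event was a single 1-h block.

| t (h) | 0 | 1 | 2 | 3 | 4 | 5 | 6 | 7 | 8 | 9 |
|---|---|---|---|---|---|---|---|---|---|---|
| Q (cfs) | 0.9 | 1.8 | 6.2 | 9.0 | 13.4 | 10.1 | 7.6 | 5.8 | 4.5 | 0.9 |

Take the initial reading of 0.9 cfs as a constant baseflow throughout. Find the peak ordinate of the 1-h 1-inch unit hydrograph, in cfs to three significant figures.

Direct runoff: 0.0, 0.9, 5.3, 8.1, 12.5, 9.2, 6.7, 4.9, 3.6, 0.0 cfs; ΣQ_DR = 51.20 cfs, peak = 12.5 cfs.
Runoff depth d = ΣQ_DR·Δt / A = 51.20 × 3600 / (0.0397 mi²) = 1.998 in.
The 1-inch UH is the DRH scaled by (1 in)/d, so U_p = 12.5 × 1/1.998 = 6.25 cfs.

U_p ≈ 6.25 cfs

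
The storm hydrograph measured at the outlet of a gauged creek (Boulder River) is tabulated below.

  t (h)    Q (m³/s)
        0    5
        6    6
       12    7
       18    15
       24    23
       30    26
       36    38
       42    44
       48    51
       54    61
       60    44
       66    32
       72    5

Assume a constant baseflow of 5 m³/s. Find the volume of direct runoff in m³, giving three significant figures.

V ≈ 6.31 × 10^6 m³

Direct-runoff ordinates (Q − Q_b): 0.0, 1.0, 2.0, 10.0, 18.0, 21.0, 33.0, 39.0, 46.0, 56.0, 39.0, 27.0, 0.0 m³/s.
ΣQ_DR = 292.0 m³/s.
With Δt = 6 h = 21600 s, V = ΣQ_DR · Δt = 292.0 × 21600 = 6.31 × 10^6 m³.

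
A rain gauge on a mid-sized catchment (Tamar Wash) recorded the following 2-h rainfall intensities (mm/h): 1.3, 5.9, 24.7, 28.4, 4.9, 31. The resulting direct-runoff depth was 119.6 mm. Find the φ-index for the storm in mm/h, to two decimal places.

Only the 3 blocks with intensity above φ contribute runoff: 24.7, 28.4, 31 mm/h.
Σ(I−φ)·Δt = d  ⇒  (24.7+28.4+31 − 3φ)·2 = 119.6
φ = (84.10 − 119.6/2) / 3 = 8.10 mm/h.

φ ≈ 8.10 mm/h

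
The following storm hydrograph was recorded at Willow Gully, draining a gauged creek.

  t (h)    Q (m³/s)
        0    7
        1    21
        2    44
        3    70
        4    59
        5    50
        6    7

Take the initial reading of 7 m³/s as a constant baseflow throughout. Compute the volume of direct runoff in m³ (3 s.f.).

Direct-runoff ordinates (Q − Q_b): 0.0, 14.0, 37.0, 63.0, 52.0, 43.0, 0.0 m³/s.
ΣQ_DR = 209.0 m³/s.
With Δt = 1 h = 3600 s, V = ΣQ_DR · Δt = 209.0 × 3600 = 7.52 × 10^5 m³.

V ≈ 7.52 × 10^5 m³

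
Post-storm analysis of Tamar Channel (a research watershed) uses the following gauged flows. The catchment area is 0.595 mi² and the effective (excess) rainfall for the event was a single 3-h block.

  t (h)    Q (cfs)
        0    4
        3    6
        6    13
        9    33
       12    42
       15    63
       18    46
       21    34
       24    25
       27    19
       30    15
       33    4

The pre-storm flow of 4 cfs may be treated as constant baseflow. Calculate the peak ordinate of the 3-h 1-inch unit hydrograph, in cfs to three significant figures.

Direct runoff: 0.0, 2.0, 9.0, 29.0, 38.0, 59.0, 42.0, 30.0, 21.0, 15.0, 11.0, 0.0 cfs; ΣQ_DR = 256.0 cfs, peak = 59.0 cfs.
Runoff depth d = ΣQ_DR·Δt / A = 256.0 × 10800 / (0.595 mi²) = 2.000 in.
The 1-inch UH is the DRH scaled by (1 in)/d, so U_p = 59.0 × 1/2.000 = 29.5 cfs.

U_p ≈ 29.5 cfs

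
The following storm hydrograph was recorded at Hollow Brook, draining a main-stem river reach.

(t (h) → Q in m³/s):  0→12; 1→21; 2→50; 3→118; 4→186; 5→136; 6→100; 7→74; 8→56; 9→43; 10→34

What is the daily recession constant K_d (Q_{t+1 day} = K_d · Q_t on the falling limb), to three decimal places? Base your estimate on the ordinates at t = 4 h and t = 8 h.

Between t = 4 h and t = 8 h the flow falls from 186 to 56 m³/s over 4×1 h = 4 h.
Per-interval ratio K = (56/186)^(1/4) = 0.7407; K_d = K^(24/1) = 0.001.

K_d ≈ 0.001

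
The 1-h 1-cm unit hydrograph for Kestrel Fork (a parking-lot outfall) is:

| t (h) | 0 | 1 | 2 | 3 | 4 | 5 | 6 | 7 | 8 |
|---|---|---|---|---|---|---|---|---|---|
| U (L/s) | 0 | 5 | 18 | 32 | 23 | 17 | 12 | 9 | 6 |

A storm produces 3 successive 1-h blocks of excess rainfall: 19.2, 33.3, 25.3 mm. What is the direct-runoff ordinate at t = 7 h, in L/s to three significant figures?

By discrete convolution, Q_j = Σ (P_i / 10 mm) · U_{j−i}.
At t = 7 h (j=7): Q = (19.2/10)·9 + (33.3/10)·12 + (25.3/10)·17 = 100 L/s.

Q ≈ 100 L/s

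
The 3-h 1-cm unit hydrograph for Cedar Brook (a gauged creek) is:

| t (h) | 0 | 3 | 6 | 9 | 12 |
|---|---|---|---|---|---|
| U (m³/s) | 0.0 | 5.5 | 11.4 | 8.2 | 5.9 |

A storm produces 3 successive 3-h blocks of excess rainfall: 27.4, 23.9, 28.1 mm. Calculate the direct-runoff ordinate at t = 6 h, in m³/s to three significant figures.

Q ≈ 44.4 m³/s

By discrete convolution, Q_j = Σ (P_i / 10 mm) · U_{j−i}.
At t = 6 h (j=2): Q = (27.4/10)·11.4 + (23.9/10)·5.5 + (28.1/10)·0.0 = 44.4 m³/s.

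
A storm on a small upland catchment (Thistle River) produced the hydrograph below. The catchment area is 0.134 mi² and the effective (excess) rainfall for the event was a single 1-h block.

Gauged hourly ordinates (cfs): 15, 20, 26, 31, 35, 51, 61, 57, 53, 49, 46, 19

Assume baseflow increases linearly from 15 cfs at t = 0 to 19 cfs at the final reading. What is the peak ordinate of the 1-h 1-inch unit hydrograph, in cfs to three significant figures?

U_p ≈ 14.6 cfs

Direct runoff: 0.00, 4.64, 10.27, 14.91, 18.55, 34.18, 43.82, 39.45, 35.09, 30.73, 27.36, 0.00 cfs; ΣQ_DR = 259.0 cfs, peak = 43.82 cfs.
Runoff depth d = ΣQ_DR·Δt / A = 259.0 × 3600 / (0.134 mi²) = 2.995 in.
The 1-inch UH is the DRH scaled by (1 in)/d, so U_p = 43.82 × 1/2.995 = 14.6 cfs.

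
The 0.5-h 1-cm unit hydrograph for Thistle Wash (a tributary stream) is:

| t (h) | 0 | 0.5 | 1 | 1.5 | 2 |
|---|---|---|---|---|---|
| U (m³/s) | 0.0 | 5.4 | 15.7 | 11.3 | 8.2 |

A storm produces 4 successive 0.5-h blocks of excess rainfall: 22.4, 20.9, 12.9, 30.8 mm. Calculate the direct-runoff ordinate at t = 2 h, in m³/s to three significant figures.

Q ≈ 78.9 m³/s

By discrete convolution, Q_j = Σ (P_i / 10 mm) · U_{j−i}.
At t = 2 h (j=4): Q = (22.4/10)·8.2 + (20.9/10)·11.3 + (12.9/10)·15.7 + (30.8/10)·5.4 = 78.9 m³/s.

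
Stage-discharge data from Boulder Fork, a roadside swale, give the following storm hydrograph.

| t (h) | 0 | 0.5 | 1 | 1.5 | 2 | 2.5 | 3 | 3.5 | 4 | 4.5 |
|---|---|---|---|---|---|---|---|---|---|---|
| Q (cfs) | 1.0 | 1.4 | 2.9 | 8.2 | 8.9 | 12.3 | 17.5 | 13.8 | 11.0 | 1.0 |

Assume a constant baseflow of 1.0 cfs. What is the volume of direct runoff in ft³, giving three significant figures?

V ≈ 1.22 × 10^5 ft³

Direct-runoff ordinates (Q − Q_b): 0.0, 0.4, 1.9, 7.2, 7.9, 11.3, 16.5, 12.8, 10.0, 0.0 cfs.
ΣQ_DR = 68.00 cfs.
With Δt = 0.5 h = 1800 s, V = ΣQ_DR · Δt = 68.00 × 1800 = 1.22 × 10^5 ft³.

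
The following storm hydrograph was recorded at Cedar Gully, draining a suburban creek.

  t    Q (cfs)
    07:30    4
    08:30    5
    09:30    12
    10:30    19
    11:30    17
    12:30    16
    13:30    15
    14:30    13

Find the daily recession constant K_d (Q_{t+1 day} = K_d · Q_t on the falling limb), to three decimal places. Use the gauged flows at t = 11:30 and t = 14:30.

Between t = 11:30 and t = 14:30 the flow falls from 17 to 13 cfs over 3×1 h = 3 h.
Per-interval ratio K = (13/17)^(1/3) = 0.9145; K_d = K^(24/1) = 0.117.

K_d ≈ 0.117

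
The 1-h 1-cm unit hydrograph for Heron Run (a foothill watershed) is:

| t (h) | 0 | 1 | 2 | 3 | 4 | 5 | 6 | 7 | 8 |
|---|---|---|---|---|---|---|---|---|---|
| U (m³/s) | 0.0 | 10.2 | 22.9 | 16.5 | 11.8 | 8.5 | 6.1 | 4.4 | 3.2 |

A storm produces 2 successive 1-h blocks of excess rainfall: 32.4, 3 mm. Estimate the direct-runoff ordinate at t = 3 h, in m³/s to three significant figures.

Q ≈ 60.3 m³/s

By discrete convolution, Q_j = Σ (P_i / 10 mm) · U_{j−i}.
At t = 3 h (j=3): Q = (32.4/10)·16.5 + (3/10)·22.9 = 60.3 m³/s.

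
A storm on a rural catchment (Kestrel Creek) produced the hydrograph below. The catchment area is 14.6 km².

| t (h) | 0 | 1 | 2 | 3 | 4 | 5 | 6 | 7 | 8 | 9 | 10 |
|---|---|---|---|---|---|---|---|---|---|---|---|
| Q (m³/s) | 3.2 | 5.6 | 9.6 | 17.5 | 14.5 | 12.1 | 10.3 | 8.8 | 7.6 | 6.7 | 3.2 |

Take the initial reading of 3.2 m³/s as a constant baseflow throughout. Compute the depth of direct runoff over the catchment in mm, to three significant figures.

d ≈ 15.8 mm

Direct runoff: 0.0, 2.4, 6.4, 14.3, 11.3, 8.9, 7.1, 5.6, 4.4, 3.5, 0.0 m³/s; ΣQ_DR = 63.90 m³/s.
V = ΣQ_DR · Δt = 63.90 × 3600 s = 2.300 × 10^5 m³.
Over A = 14.6 km², depth = V / A = 15.8 mm.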